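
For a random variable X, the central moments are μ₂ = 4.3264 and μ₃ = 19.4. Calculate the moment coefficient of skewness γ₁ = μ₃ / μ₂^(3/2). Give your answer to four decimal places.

2.1558

σ = √μ₂ = √4.3264 = 2.08000
σ³ = μ₂^(3/2) = 8.99891
γ₁ = μ₃/σ³ = 19.4 / 8.99891 ≈ 2.1558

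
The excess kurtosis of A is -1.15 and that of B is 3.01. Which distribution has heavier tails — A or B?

Higher excess kurtosis ⇒ heavier tails relative to the normal distribution.
-1.15 vs 3.01: the larger is 3.01, so B has heavier tails. (B is leptokurtic — heavier-than-normal tails; the other is platykurtic.)

B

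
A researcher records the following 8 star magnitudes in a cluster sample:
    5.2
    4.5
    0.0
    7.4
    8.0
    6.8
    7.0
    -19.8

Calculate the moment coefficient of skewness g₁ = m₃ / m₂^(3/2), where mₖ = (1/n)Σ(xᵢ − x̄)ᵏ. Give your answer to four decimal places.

-1.9668

x̄ = (5.2 + 4.5 + 0.0 + 7.4 + 8.0 + 6.8 + 7.0 - 19.8) / 8 = 2.3875
deviations (xᵢ − x̄): 2.8125, 2.1125, -2.3875, 5.0125, 5.6125, 4.4125, 4.6125, -22.1875
Σ(xᵢ − x̄)² = 607.7288 ⇒ m₂ = 607.7288/8 = 75.96609
Σ(xᵢ − x̄)³ = -10417.7332 ⇒ m₃ = -10417.7332/8 = -1302.21664
m₂^(3/2) = 75.96609^(1.5) = 662.10931
g₁ = m₃ / m₂^(3/2) = -1302.21664 / 662.10931 ≈ -1.9668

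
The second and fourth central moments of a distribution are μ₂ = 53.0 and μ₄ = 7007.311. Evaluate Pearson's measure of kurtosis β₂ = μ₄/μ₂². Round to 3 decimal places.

μ₂² = 53.0² = 2809.00000
μ₄/μ₂² = 7007.311 / 2809.00000 = 2.49459
β₂ ≈ 2.495

2.495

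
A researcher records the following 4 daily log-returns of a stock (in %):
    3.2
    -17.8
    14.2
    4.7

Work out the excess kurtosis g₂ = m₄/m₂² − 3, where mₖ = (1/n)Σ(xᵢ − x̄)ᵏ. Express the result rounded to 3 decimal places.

-0.898

x̄ = 1.0750
Σ(xᵢ − x̄)² = 546.1875 ⇒ m₂ = 136.54688
Σ(xᵢ − x̄)⁴ = 156793.7080 ⇒ m₄ = 39198.42700
m₂² = 18645.04907
g₂ = m₄/m₂² − 3 = 2.10235 − 3 ≈ -0.898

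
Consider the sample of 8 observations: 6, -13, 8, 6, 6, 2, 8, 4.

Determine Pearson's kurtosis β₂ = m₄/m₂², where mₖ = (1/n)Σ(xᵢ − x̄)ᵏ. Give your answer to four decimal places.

x̄ = 3.3750
Σ(xᵢ − x̄)² = 333.8750 ⇒ m₂ = 41.73438
Σ(xᵢ − x̄)⁴ = 72960.6816 ⇒ m₄ = 9120.08521
m₂² = 1741.75806
β₂ = m₄/m₂² = 9120.08521 / 1741.75806 ≈ 5.2361

5.2361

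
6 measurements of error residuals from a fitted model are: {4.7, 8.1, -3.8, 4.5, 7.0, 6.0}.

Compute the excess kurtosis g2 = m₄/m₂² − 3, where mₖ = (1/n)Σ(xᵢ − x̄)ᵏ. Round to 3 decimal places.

0.523

x̄ = 4.4167
Σ(xᵢ − x̄)² = 90.3483 ⇒ m₂ = 15.05806
Σ(xᵢ − x̄)⁴ = 4792.9780 ⇒ m₄ = 798.82967
m₂² = 226.74504
g2 = m₄/m₂² − 3 = 3.52303 − 3 ≈ 0.523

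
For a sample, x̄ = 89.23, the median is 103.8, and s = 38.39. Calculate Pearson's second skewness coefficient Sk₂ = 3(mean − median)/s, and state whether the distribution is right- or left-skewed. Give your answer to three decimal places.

-1.139, left-skewed

Sk₂ = 3(89.23 − 103.8) / 38.39 = 3 × -14.5700 / 38.39
    = -43.7100 / 38.39 ≈ -1.139
Sk₂ < 0 ⇒ mean < median ⇒ left-skewed (negative skew).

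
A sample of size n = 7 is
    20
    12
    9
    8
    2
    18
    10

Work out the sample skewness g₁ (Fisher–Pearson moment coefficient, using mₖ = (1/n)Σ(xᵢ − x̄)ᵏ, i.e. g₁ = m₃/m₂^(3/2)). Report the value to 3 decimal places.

0.090

x̄ = (20 + 12 + 9 + 8 + 2 + 18 + 10) / 7 = 11.2857
deviations (xᵢ − x̄): 8.7143, 0.7143, -2.2857, -3.2857, -9.2857, 6.7143, -1.2857
Σ(xᵢ − x̄)² = 225.4286 ⇒ m₂ = 225.4286/7 = 32.20408
Σ(xᵢ − x̄)³ = 114.6122 ⇒ m₃ = 114.6122/7 = 16.37318
m₂^(3/2) = 32.20408^(1.5) = 182.75378
g₁ = m₃ / m₂^(3/2) = 16.37318 / 182.75378 ≈ 0.090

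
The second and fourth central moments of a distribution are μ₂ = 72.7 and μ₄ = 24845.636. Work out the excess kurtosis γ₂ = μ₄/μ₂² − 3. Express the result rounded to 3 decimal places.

1.701

μ₂² = 72.7² = 5285.29000
μ₄/μ₂² = 24845.636 / 5285.29000 = 4.70090
γ₂ = 4.70090 − 3 ≈ 1.701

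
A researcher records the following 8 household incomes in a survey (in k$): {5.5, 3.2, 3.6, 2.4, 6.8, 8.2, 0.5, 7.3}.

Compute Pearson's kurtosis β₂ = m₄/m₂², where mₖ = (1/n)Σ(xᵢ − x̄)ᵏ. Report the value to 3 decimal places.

x̄ = 4.6875
Σ(xᵢ − x̄)² = 50.4487 ⇒ m₂ = 6.30609
Σ(xᵢ − x̄)⁴ = 560.3085 ⇒ m₄ = 70.03857
m₂² = 39.76682
β₂ = m₄/m₂² = 70.03857 / 39.76682 ≈ 1.761

1.761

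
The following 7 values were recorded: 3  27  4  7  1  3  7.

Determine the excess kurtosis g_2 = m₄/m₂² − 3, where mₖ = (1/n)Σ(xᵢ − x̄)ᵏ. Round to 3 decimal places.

x̄ = 7.4286
Σ(xᵢ − x̄)² = 475.7143 ⇒ m₂ = 67.95918
Σ(xᵢ − x̄)⁴ = 149335.6793 ⇒ m₄ = 21333.66847
m₂² = 4618.45065
g_2 = m₄/m₂² − 3 = 4.61923 − 3 ≈ 1.619

1.619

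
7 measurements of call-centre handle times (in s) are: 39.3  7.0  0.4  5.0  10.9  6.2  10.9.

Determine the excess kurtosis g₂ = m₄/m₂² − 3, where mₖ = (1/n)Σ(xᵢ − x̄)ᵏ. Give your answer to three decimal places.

x̄ = 11.3857
Σ(xᵢ − x̄)² = 987.2686 ⇒ m₂ = 141.03837
Σ(xᵢ − x̄)⁴ = 624485.2093 ⇒ m₄ = 89212.17275
m₂² = 19891.82106
g₂ = m₄/m₂² − 3 = 4.48487 − 3 ≈ 1.485

1.485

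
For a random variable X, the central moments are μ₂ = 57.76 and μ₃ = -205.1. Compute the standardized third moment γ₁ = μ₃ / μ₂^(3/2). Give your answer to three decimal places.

σ = √μ₂ = √57.76 = 7.60000
σ³ = μ₂^(3/2) = 438.97600
γ₁ = μ₃/σ³ = -205.1 / 438.97600 ≈ -0.467

-0.467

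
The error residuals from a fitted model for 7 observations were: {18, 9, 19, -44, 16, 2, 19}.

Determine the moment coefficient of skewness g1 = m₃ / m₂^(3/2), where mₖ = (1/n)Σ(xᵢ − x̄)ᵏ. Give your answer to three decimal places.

x̄ = (18 + 9 + 19 - 44 + 16 + 2 + 19) / 7 = 5.5714
deviations (xᵢ − x̄): 12.4286, 3.4286, 13.4286, -49.5714, 10.4286, -3.5714, 13.4286
Σ(xᵢ − x̄)² = 3105.7143 ⇒ m₂ = 3105.7143/7 = 443.67347
Σ(xᵢ − x̄)³ = -113921.3878 ⇒ m₃ = -113921.3878/7 = -16274.48397
m₂^(3/2) = 443.67347^(1.5) = 9345.34179
g1 = m₃ / m₂^(3/2) = -16274.48397 / 9345.34179 ≈ -1.741

-1.741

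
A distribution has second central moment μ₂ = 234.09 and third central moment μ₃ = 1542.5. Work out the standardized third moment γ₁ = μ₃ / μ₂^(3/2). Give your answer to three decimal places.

0.431

σ = √μ₂ = √234.09 = 15.30000
σ³ = μ₂^(3/2) = 3581.57700
γ₁ = μ₃/σ³ = 1542.5 / 3581.57700 ≈ 0.431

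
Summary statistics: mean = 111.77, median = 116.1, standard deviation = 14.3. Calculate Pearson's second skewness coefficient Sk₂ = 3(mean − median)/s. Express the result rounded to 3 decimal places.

Sk₂ = 3(111.77 − 116.1) / 14.3 = 3 × -4.3300 / 14.3
    = -12.9900 / 14.3 ≈ -0.908

-0.908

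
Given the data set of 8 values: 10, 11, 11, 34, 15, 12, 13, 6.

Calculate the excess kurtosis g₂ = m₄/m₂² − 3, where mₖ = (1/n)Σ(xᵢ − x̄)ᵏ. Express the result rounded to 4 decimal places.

2.1818

x̄ = 14.0000
Σ(xᵢ − x̄)² = 504.0000 ⇒ m₂ = 63.00000
Σ(xᵢ − x̄)⁴ = 164532.0000 ⇒ m₄ = 20566.50000
m₂² = 3969.00000
g₂ = m₄/m₂² − 3 = 5.18178 − 3 ≈ 2.1818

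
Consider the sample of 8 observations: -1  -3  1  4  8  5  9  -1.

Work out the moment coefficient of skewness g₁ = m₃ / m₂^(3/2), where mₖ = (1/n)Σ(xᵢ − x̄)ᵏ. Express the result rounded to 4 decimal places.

0.1776

x̄ = (-1 - 3 + 1 + 4 + 8 + 5 + 9 - 1) / 8 = 2.7500
deviations (xᵢ − x̄): -3.7500, -5.7500, -1.7500, 1.2500, 5.2500, 2.2500, 6.2500, -3.7500
Σ(xᵢ − x̄)² = 137.5000 ⇒ m₂ = 137.5000/8 = 17.18750
Σ(xᵢ − x̄)³ = 101.2500 ⇒ m₃ = 101.2500/8 = 12.65625
m₂^(3/2) = 17.18750^(1.5) = 71.25561
g₁ = m₃ / m₂^(3/2) = 12.65625 / 71.25561 ≈ 0.1776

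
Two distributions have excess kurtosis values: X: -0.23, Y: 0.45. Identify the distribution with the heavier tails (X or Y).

Higher excess kurtosis ⇒ heavier tails relative to the normal distribution.
-0.23 vs 0.45: the larger is 0.45, so Y has heavier tails. (Y is leptokurtic — heavier-than-normal tails; the other is platykurtic.)

Y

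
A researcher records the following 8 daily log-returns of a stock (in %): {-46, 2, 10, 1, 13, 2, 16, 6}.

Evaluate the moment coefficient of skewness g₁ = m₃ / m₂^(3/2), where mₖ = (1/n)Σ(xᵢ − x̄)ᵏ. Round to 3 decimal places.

x̄ = (-46 + 2 + 10 + 1 + 13 + 2 + 16 + 6) / 8 = 0.5000
deviations (xᵢ − x̄): -46.5000, 1.5000, 9.5000, 0.5000, 12.5000, 1.5000, 15.5000, 5.5000
Σ(xᵢ − x̄)² = 2684.0000 ⇒ m₂ = 2684.0000/8 = 335.50000
Σ(xᵢ − x̄)³ = -93837.0000 ⇒ m₃ = -93837.0000/8 = -11729.62500
m₂^(3/2) = 335.50000^(1.5) = 6145.23912
g₁ = m₃ / m₂^(3/2) = -11729.62500 / 6145.23912 ≈ -1.909

-1.909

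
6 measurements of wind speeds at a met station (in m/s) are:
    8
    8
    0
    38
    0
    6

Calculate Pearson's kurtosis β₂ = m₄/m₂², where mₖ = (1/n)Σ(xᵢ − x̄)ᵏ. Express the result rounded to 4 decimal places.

x̄ = 10.0000
Σ(xᵢ − x̄)² = 1008.0000 ⇒ m₂ = 168.00000
Σ(xᵢ − x̄)⁴ = 634944.0000 ⇒ m₄ = 105824.00000
m₂² = 28224.00000
β₂ = m₄/m₂² = 105824.00000 / 28224.00000 ≈ 3.7494

3.7494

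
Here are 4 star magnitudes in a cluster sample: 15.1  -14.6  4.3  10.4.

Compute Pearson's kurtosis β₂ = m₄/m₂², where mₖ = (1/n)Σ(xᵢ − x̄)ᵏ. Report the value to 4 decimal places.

2.0422

x̄ = 3.8000
Σ(xᵢ − x̄)² = 510.0600 ⇒ m₂ = 127.51500
Σ(xᵢ − x̄)⁴ = 132825.1458 ⇒ m₄ = 33206.28645
m₂² = 16260.07522
β₂ = m₄/m₂² = 33206.28645 / 16260.07522 ≈ 2.0422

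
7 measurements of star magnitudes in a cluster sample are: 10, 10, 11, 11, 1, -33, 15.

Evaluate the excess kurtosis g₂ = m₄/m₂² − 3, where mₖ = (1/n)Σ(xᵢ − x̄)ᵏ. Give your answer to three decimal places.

x̄ = 3.5714
Σ(xᵢ − x̄)² = 1667.7143 ⇒ m₂ = 238.24490
Σ(xᵢ − x̄)⁴ = 1815433.8834 ⇒ m₄ = 259347.69763
m₂² = 56760.63140
g₂ = m₄/m₂² − 3 = 4.56915 − 3 ≈ 1.569

1.569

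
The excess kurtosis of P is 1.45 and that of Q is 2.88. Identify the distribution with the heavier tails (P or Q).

Q

Higher excess kurtosis ⇒ heavier tails relative to the normal distribution.
1.45 vs 2.88: the larger is 2.88, so Q has heavier tails.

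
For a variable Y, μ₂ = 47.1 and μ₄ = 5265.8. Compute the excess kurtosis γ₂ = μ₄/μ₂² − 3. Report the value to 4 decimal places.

-0.6263

μ₂² = 47.1² = 2218.41000
μ₄/μ₂² = 5265.8 / 2218.41000 = 2.37368
γ₂ = 2.37368 − 3 ≈ -0.6263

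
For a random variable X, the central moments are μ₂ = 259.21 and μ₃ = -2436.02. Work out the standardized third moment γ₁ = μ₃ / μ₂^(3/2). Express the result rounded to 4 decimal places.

σ = √μ₂ = √259.21 = 16.10000
σ³ = μ₂^(3/2) = 4173.28100
γ₁ = μ₃/σ³ = -2436.02 / 4173.28100 ≈ -0.5837

-0.5837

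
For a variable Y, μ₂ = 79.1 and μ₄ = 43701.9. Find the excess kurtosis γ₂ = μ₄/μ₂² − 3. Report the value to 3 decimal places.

μ₂² = 79.1² = 6256.81000
μ₄/μ₂² = 43701.9 / 6256.81000 = 6.98469
γ₂ = 6.98469 − 3 ≈ 3.985

3.985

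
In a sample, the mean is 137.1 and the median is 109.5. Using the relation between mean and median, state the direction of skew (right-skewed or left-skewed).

right-skewed

mean − median = 137.1 − 109.5 = 27.6
mean > median ⇒ the longer tail is on the right ⇒ right-skewed (positively skewed).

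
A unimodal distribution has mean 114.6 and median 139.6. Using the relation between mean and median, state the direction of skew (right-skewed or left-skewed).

left-skewed

mean − median = 114.6 − 139.6 = -25.0
mean < median ⇒ the longer tail is on the left ⇒ left-skewed (negatively skewed).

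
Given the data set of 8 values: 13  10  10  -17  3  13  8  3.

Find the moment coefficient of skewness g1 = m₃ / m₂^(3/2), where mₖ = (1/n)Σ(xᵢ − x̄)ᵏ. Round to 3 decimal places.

x̄ = (13 + 10 + 10 - 17 + 3 + 13 + 8 + 3) / 8 = 5.3750
deviations (xᵢ − x̄): 7.6250, 4.6250, 4.6250, -22.3750, -2.3750, 7.6250, 2.6250, -2.3750
Σ(xᵢ − x̄)² = 677.8750 ⇒ m₂ = 677.8750/8 = 84.73438
Σ(xᵢ − x̄)³ = -10126.0313 ⇒ m₃ = -10126.0313/8 = -1265.75391
m₂^(3/2) = 84.73438^(1.5) = 779.99074
g1 = m₃ / m₂^(3/2) = -1265.75391 / 779.99074 ≈ -1.623

-1.623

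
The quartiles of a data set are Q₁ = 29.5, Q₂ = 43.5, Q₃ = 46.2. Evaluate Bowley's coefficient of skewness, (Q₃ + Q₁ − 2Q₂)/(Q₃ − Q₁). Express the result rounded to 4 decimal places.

-0.6766

numerator: Q₃ + Q₁ − 2Q₂ = 46.2 + 29.5 − 2×43.5 = -11.3000
denominator: Q₃ − Q₁ = 46.2 − 29.5 = 16.7000
Bowley skewness = -11.3000 / 16.7000 ≈ -0.6766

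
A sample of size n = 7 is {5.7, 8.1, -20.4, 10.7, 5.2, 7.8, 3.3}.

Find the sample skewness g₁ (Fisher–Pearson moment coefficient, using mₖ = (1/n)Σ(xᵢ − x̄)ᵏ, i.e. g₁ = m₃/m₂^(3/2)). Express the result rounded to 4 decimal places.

-1.8250

x̄ = (5.7 + 8.1 - 20.4 + 10.7 + 5.2 + 7.8 + 3.3) / 7 = 2.9143
deviations (xᵢ − x̄): 2.7857, 5.1857, -23.3143, 7.7857, 2.2857, 4.8857, 0.3857
Σ(xᵢ − x̄)² = 668.0686 ⇒ m₂ = 668.0686/7 = 95.43837
Σ(xᵢ − x̄)³ = -11910.9765 ⇒ m₃ = -11910.9765/7 = -1701.56808
m₂^(3/2) = 95.43837^(1.5) = 932.36187
g₁ = m₃ / m₂^(3/2) = -1701.56808 / 932.36187 ≈ -1.8250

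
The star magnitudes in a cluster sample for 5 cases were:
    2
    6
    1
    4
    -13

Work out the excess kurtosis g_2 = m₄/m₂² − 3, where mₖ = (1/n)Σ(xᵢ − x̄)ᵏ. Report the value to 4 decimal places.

x̄ = 0.0000
Σ(xᵢ − x̄)² = 226.0000 ⇒ m₂ = 45.20000
Σ(xᵢ − x̄)⁴ = 30130.0000 ⇒ m₄ = 6026.00000
m₂² = 2043.04000
g_2 = m₄/m₂² − 3 = 2.94953 − 3 ≈ -0.0505

-0.0505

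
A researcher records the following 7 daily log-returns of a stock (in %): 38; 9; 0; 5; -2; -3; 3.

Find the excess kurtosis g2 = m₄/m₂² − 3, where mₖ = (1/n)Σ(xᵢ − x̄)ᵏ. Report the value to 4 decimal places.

1.3973

x̄ = 7.1429
Σ(xᵢ − x̄)² = 1214.8571 ⇒ m₂ = 173.55102
Σ(xᵢ − x̄)⁴ = 927116.9096 ⇒ m₄ = 132445.27280
m₂² = 30119.95668
g2 = m₄/m₂² − 3 = 4.39726 − 3 ≈ 1.3973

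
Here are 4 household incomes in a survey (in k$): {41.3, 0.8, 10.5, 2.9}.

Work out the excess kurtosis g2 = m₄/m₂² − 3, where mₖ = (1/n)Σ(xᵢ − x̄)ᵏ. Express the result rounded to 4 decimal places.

-0.8090

x̄ = 13.8750
Σ(xᵢ − x̄)² = 1054.9275 ⇒ m₂ = 263.73187
Σ(xᵢ − x̄)⁴ = 609564.4022 ⇒ m₄ = 152391.10055
m₂² = 69554.50189
g2 = m₄/m₂² − 3 = 2.19096 − 3 ≈ -0.8090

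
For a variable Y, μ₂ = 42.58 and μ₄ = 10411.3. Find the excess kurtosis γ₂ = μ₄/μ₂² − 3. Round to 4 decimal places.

μ₂² = 42.58² = 1813.05640
μ₄/μ₂² = 10411.3 / 1813.05640 = 5.74240
γ₂ = 5.74240 − 3 ≈ 2.7424

2.7424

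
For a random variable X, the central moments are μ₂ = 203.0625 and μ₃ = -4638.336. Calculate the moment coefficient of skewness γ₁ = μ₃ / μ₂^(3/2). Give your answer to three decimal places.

σ = √μ₂ = √203.0625 = 14.25000
σ³ = μ₂^(3/2) = 2893.64063
γ₁ = μ₃/σ³ = -4638.336 / 2893.64063 ≈ -1.603

-1.603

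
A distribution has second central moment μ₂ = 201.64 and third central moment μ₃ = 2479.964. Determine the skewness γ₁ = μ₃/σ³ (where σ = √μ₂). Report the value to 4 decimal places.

σ = √μ₂ = √201.64 = 14.20000
σ³ = μ₂^(3/2) = 2863.28800
γ₁ = μ₃/σ³ = 2479.964 / 2863.28800 ≈ 0.8661

0.8661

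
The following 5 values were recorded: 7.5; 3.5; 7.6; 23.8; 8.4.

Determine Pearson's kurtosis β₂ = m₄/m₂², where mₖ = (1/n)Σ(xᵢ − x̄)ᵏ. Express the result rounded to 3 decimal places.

x̄ = 10.1600
Σ(xᵢ − x̄)² = 247.1320 ⇒ m₂ = 49.42640
Σ(xᵢ − x̄)⁴ = 36684.4818 ⇒ m₄ = 7336.89637
m₂² = 2442.96902
β₂ = m₄/m₂² = 7336.89637 / 2442.96902 ≈ 3.003

3.003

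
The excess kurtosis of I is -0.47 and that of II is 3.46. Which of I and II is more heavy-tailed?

Higher excess kurtosis ⇒ heavier tails relative to the normal distribution.
-0.47 vs 3.46: the larger is 3.46, so II has heavier tails. (II is leptokurtic — heavier-than-normal tails; the other is platykurtic.)

II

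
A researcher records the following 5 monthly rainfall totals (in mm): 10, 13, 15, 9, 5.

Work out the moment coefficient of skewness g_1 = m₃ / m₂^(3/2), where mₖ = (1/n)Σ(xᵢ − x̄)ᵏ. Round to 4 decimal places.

x̄ = (10 + 13 + 15 + 9 + 5) / 5 = 10.4000
deviations (xᵢ − x̄): -0.4000, 2.6000, 4.6000, -1.4000, -5.4000
Σ(xᵢ − x̄)² = 59.2000 ⇒ m₂ = 59.2000/5 = 11.84000
Σ(xᵢ − x̄)³ = -45.3600 ⇒ m₃ = -45.3600/5 = -9.07200
m₂^(3/2) = 11.84000^(1.5) = 40.74061
g_1 = m₃ / m₂^(3/2) = -9.07200 / 40.74061 ≈ -0.2227

-0.2227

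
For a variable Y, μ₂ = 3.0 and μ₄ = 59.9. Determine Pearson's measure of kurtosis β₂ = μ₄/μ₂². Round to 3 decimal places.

μ₂² = 3.0² = 9.00000
μ₄/μ₂² = 59.9 / 9.00000 = 6.65556
β₂ ≈ 6.656

6.656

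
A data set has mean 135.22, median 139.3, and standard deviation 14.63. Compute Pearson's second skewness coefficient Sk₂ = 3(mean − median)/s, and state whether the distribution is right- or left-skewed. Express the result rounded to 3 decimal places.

-0.837, left-skewed

Sk₂ = 3(135.22 − 139.3) / 14.63 = 3 × -4.0800 / 14.63
    = -12.2400 / 14.63 ≈ -0.837
Sk₂ < 0 ⇒ mean < median ⇒ left-skewed (negative skew).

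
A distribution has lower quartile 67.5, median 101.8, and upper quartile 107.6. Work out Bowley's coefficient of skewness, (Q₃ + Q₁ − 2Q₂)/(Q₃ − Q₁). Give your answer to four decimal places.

-0.7107

numerator: Q₃ + Q₁ − 2Q₂ = 107.6 + 67.5 − 2×101.8 = -28.5000
denominator: Q₃ − Q₁ = 107.6 − 67.5 = 40.1000
Bowley skewness = -28.5000 / 40.1000 ≈ -0.7107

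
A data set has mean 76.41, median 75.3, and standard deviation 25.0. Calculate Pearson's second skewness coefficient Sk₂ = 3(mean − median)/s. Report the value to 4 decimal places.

0.1332

Sk₂ = 3(76.41 − 75.3) / 25.0 = 3 × 1.1100 / 25.0
    = 3.3300 / 25.0 ≈ 0.1332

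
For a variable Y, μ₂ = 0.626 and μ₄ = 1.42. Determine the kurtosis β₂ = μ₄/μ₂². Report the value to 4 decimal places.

3.6236

μ₂² = 0.626² = 0.39188
μ₄/μ₂² = 1.42 / 0.39188 = 3.62360
β₂ ≈ 3.6236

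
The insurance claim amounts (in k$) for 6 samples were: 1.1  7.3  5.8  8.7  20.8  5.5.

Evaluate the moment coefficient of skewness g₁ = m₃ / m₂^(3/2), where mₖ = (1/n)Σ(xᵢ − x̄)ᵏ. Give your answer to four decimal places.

1.1808

x̄ = (1.1 + 7.3 + 5.8 + 8.7 + 20.8 + 5.5) / 6 = 8.2000
deviations (xᵢ − x̄): -7.1000, -0.9000, -2.4000, 0.5000, 12.6000, -2.7000
Σ(xᵢ − x̄)² = 223.2800 ⇒ m₂ = 223.2800/6 = 37.21333
Σ(xᵢ − x̄)³ = 1608.3540 ⇒ m₃ = 1608.3540/6 = 268.05900
m₂^(3/2) = 37.21333^(1.5) = 227.01150
g₁ = m₃ / m₂^(3/2) = 268.05900 / 227.01150 ≈ 1.1808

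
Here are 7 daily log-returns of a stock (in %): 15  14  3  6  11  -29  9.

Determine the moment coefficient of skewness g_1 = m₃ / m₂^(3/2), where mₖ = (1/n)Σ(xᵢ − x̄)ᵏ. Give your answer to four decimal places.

x̄ = (15 + 14 + 3 + 6 + 11 - 29 + 9) / 7 = 4.1429
deviations (xᵢ − x̄): 10.8571, 9.8571, -1.1429, 1.8571, 6.8571, -33.1429, 4.8571
Σ(xᵢ − x̄)² = 1388.8571 ⇒ m₂ = 1388.8571/7 = 198.40816
Σ(xᵢ − x̄)³ = -33726.2449 ⇒ m₃ = -33726.2449/7 = -4818.03499
m₂^(3/2) = 198.40816^(1.5) = 2794.72645
g_1 = m₃ / m₂^(3/2) = -4818.03499 / 2794.72645 ≈ -1.7240

-1.7240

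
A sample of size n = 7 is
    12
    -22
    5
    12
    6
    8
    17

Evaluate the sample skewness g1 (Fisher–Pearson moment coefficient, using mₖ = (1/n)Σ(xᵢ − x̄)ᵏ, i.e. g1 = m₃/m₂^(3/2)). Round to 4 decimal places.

-1.5962

x̄ = (12 - 22 + 5 + 12 + 6 + 8 + 17) / 7 = 5.4286
deviations (xᵢ − x̄): 6.5714, -27.4286, -0.4286, 6.5714, 0.5714, 2.5714, 11.5714
Σ(xᵢ − x̄)² = 979.7143 ⇒ m₂ = 979.7143/7 = 139.95918
Σ(xᵢ − x̄)³ = -18501.1837 ⇒ m₃ = -18501.1837/7 = -2643.02624
m₂^(3/2) = 139.95918^(1.5) = 1655.77797
g1 = m₃ / m₂^(3/2) = -2643.02624 / 1655.77797 ≈ -1.5962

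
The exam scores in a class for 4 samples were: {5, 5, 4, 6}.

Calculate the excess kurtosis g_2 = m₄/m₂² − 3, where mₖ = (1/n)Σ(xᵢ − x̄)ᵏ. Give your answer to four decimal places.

x̄ = 5.0000
Σ(xᵢ − x̄)² = 2.0000 ⇒ m₂ = 0.50000
Σ(xᵢ − x̄)⁴ = 2.0000 ⇒ m₄ = 0.50000
m₂² = 0.25000
g_2 = m₄/m₂² − 3 = 2.00000 − 3 ≈ -1.0000

-1.0000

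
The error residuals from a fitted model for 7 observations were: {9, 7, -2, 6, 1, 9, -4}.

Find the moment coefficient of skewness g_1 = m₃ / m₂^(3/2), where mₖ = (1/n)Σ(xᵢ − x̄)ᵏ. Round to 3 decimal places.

x̄ = (9 + 7 - 2 + 6 + 1 + 9 - 4) / 7 = 3.7143
deviations (xᵢ − x̄): 5.2857, 3.2857, -5.7143, 2.2857, -2.7143, 5.2857, -7.7143
Σ(xᵢ − x̄)² = 171.4286 ⇒ m₂ = 171.4286/7 = 24.48980
Σ(xᵢ − x̄)³ = -322.8980 ⇒ m₃ = -322.8980/7 = -46.12828
m₂^(3/2) = 24.48980^(1.5) = 121.19306
g_1 = m₃ / m₂^(3/2) = -46.12828 / 121.19306 ≈ -0.381

-0.381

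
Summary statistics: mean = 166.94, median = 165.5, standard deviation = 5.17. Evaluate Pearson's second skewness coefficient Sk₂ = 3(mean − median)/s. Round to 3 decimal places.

Sk₂ = 3(166.94 − 165.5) / 5.17 = 3 × 1.4400 / 5.17
    = 4.3200 / 5.17 ≈ 0.836

0.836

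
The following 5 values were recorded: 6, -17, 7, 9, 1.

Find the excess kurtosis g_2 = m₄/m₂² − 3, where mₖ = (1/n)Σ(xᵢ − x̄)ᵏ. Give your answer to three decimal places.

x̄ = 1.2000
Σ(xᵢ − x̄)² = 448.8000 ⇒ m₂ = 89.76000
Σ(xᵢ − x̄)⁴ = 115083.9360 ⇒ m₄ = 23016.78720
m₂² = 8056.85760
g_2 = m₄/m₂² − 3 = 2.85679 − 3 ≈ -0.143

-0.143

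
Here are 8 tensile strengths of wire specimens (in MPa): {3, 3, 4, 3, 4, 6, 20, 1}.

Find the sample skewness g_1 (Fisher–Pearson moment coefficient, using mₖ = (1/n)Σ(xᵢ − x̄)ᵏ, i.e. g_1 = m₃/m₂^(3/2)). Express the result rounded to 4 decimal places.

x̄ = (3 + 3 + 4 + 3 + 4 + 6 + 20 + 1) / 8 = 5.5000
deviations (xᵢ − x̄): -2.5000, -2.5000, -1.5000, -2.5000, -1.5000, 0.5000, 14.5000, -4.5000
Σ(xᵢ − x̄)² = 254.0000 ⇒ m₂ = 254.0000/8 = 31.75000
Σ(xᵢ − x̄)³ = 2904.0000 ⇒ m₃ = 2904.0000/8 = 363.00000
m₂^(3/2) = 31.75000^(1.5) = 178.90216
g_1 = m₃ / m₂^(3/2) = 363.00000 / 178.90216 ≈ 2.0290

2.0290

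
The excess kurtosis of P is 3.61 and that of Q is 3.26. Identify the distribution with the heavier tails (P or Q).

P

Higher excess kurtosis ⇒ heavier tails relative to the normal distribution.
3.61 vs 3.26: the larger is 3.61, so P has heavier tails.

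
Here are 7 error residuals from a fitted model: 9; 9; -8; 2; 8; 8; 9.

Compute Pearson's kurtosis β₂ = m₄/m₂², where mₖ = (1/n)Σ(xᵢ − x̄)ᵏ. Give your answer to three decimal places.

x̄ = 5.2857
Σ(xᵢ − x̄)² = 243.4286 ⇒ m₂ = 34.77551
Σ(xᵢ − x̄)⁴ = 31951.9417 ⇒ m₄ = 4564.56310
m₂² = 1209.33611
β₂ = m₄/m₂² = 4564.56310 / 1209.33611 ≈ 3.774

3.774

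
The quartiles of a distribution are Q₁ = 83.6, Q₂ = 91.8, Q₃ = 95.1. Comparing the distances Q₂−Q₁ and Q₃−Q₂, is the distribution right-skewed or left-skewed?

left-skewed

Q₂ − Q₁ = 8.2;  Q₃ − Q₂ = 3.3
Q₂ − Q₁ > Q₃ − Q₂ ⇒ the lower half is more spread out ⇒ left-skewed.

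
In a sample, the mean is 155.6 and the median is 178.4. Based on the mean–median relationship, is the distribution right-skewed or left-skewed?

left-skewed

mean − median = 155.6 − 178.4 = -22.8
mean < median ⇒ the longer tail is on the left ⇒ left-skewed (negatively skewed).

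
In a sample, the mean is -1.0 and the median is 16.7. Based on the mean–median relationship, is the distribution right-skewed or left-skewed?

mean − median = -1.0 − 16.7 = -17.7
mean < median ⇒ the longer tail is on the left ⇒ left-skewed (negatively skewed).

left-skewed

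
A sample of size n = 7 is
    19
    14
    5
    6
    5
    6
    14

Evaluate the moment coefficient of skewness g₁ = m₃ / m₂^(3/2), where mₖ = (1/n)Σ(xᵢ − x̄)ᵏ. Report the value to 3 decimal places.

0.547

x̄ = (19 + 14 + 5 + 6 + 5 + 6 + 14) / 7 = 9.8571
deviations (xᵢ − x̄): 9.1429, 4.1429, -4.8571, -3.8571, -4.8571, -3.8571, 4.1429
Σ(xᵢ − x̄)² = 194.8571 ⇒ m₂ = 194.8571/7 = 27.83673
Σ(xᵢ − x̄)³ = 562.5306 ⇒ m₃ = 562.5306/7 = 80.36152
m₂^(3/2) = 27.83673^(1.5) = 146.86809
g₁ = m₃ / m₂^(3/2) = 80.36152 / 146.86809 ≈ 0.547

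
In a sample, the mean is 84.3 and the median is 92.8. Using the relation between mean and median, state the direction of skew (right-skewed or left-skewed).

left-skewed

mean − median = 84.3 − 92.8 = -8.5
mean < median ⇒ the longer tail is on the left ⇒ left-skewed (negatively skewed).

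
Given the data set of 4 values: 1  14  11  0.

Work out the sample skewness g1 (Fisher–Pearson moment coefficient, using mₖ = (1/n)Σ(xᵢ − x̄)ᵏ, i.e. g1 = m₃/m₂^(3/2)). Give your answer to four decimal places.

x̄ = (1 + 14 + 11 + 0) / 4 = 6.5000
deviations (xᵢ − x̄): -5.5000, 7.5000, 4.5000, -6.5000
Σ(xᵢ − x̄)² = 149.0000 ⇒ m₂ = 149.0000/4 = 37.25000
Σ(xᵢ − x̄)³ = 72.0000 ⇒ m₃ = 72.0000/4 = 18.00000
m₂^(3/2) = 37.25000^(1.5) = 227.34710
g1 = m₃ / m₂^(3/2) = 18.00000 / 227.34710 ≈ 0.0792

0.0792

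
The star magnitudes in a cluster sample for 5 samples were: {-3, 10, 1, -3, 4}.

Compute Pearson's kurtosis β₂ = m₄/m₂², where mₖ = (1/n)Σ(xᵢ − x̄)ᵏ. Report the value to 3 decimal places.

x̄ = 1.8000
Σ(xᵢ − x̄)² = 118.8000 ⇒ m₂ = 23.76000
Σ(xᵢ − x̄)⁴ = 5606.7360 ⇒ m₄ = 1121.34720
m₂² = 564.53760
β₂ = m₄/m₂² = 1121.34720 / 564.53760 ≈ 1.986

1.986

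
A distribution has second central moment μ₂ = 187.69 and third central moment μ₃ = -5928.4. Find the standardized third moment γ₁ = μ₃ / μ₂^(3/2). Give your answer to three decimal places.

-2.306

σ = √μ₂ = √187.69 = 13.70000
σ³ = μ₂^(3/2) = 2571.35300
γ₁ = μ₃/σ³ = -5928.4 / 2571.35300 ≈ -2.306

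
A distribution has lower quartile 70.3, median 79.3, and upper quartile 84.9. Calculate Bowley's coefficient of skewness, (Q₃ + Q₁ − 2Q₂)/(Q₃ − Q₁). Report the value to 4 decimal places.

numerator: Q₃ + Q₁ − 2Q₂ = 84.9 + 70.3 − 2×79.3 = -3.4000
denominator: Q₃ − Q₁ = 84.9 − 70.3 = 14.6000
Bowley skewness = -3.4000 / 14.6000 ≈ -0.2329

-0.2329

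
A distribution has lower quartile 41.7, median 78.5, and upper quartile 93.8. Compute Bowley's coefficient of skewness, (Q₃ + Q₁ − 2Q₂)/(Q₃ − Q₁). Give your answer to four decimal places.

-0.4127

numerator: Q₃ + Q₁ − 2Q₂ = 93.8 + 41.7 − 2×78.5 = -21.5000
denominator: Q₃ − Q₁ = 93.8 − 41.7 = 52.1000
Bowley skewness = -21.5000 / 52.1000 ≈ -0.4127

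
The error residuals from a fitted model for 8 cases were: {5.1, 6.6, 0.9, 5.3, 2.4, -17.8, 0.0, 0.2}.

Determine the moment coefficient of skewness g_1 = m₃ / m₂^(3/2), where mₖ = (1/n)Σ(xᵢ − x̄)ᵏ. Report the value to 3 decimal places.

-1.800

x̄ = (5.1 + 6.6 + 0.9 + 5.3 + 2.4 - 17.8 + 0.0 + 0.2) / 8 = 0.3375
deviations (xᵢ − x̄): 4.7625, 6.2625, 0.5625, 4.9625, 2.0625, -18.1375, -0.3375, -0.1375
Σ(xᵢ − x̄)² = 420.1988 ⇒ m₂ = 420.1988/8 = 52.52484
Σ(xᵢ − x̄)³ = -5481.9258 ⇒ m₃ = -5481.9258/8 = -685.24072
m₂^(3/2) = 52.52484^(1.5) = 380.66869
g_1 = m₃ / m₂^(3/2) = -685.24072 / 380.66869 ≈ -1.800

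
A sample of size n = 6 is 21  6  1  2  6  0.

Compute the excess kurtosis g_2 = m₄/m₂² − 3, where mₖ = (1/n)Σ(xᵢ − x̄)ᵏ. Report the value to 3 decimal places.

0.474

x̄ = 6.0000
Σ(xᵢ − x̄)² = 302.0000 ⇒ m₂ = 50.33333
Σ(xᵢ − x̄)⁴ = 52802.0000 ⇒ m₄ = 8800.33333
m₂² = 2533.44444
g_2 = m₄/m₂² − 3 = 3.47366 − 3 ≈ 0.474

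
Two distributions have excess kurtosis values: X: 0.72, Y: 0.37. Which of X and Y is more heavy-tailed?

Higher excess kurtosis ⇒ heavier tails relative to the normal distribution.
0.72 vs 0.37: the larger is 0.72, so X has heavier tails.

X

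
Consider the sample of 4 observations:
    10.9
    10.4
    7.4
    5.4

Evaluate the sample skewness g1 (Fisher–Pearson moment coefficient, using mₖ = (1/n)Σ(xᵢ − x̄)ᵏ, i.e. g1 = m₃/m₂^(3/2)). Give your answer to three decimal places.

-0.264

x̄ = (10.9 + 10.4 + 7.4 + 5.4) / 4 = 8.5250
deviations (xᵢ − x̄): 2.3750, 1.8750, -1.1250, -3.1250
Σ(xᵢ − x̄)² = 20.1875 ⇒ m₂ = 20.1875/4 = 5.04688
Σ(xᵢ − x̄)³ = -11.9531 ⇒ m₃ = -11.9531/4 = -2.98828
m₂^(3/2) = 5.04688^(1.5) = 11.33793
g1 = m₃ / m₂^(3/2) = -2.98828 / 11.33793 ≈ -0.264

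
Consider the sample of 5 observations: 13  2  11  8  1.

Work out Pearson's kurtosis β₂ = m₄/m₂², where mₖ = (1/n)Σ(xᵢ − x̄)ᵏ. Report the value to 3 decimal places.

x̄ = 7.0000
Σ(xᵢ − x̄)² = 114.0000 ⇒ m₂ = 22.80000
Σ(xᵢ − x̄)⁴ = 3474.0000 ⇒ m₄ = 694.80000
m₂² = 519.84000
β₂ = m₄/m₂² = 694.80000 / 519.84000 ≈ 1.337

1.337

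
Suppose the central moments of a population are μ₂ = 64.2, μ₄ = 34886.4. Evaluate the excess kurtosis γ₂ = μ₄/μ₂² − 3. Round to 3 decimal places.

μ₂² = 64.2² = 4121.64000
μ₄/μ₂² = 34886.4 / 4121.64000 = 8.46420
γ₂ = 8.46420 − 3 ≈ 5.464

5.464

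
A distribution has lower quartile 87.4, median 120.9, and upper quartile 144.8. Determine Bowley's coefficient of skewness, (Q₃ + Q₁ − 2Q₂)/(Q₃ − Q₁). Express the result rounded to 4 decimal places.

-0.1672

numerator: Q₃ + Q₁ − 2Q₂ = 144.8 + 87.4 − 2×120.9 = -9.6000
denominator: Q₃ − Q₁ = 144.8 − 87.4 = 57.4000
Bowley skewness = -9.6000 / 57.4000 ≈ -0.1672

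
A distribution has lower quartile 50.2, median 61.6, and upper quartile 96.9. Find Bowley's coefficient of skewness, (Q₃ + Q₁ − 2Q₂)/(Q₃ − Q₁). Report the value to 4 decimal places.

0.5118

numerator: Q₃ + Q₁ − 2Q₂ = 96.9 + 50.2 − 2×61.6 = 23.9000
denominator: Q₃ − Q₁ = 96.9 − 50.2 = 46.7000
Bowley skewness = 23.9000 / 46.7000 ≈ 0.5118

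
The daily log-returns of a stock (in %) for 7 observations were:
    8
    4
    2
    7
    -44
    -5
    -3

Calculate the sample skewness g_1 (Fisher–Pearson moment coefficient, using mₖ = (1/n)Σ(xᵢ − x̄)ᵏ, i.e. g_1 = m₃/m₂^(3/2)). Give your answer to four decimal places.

x̄ = (8 + 4 + 2 + 7 - 44 - 5 - 3) / 7 = -4.4286
deviations (xᵢ − x̄): 12.4286, 8.4286, 6.4286, 11.4286, -39.5714, -0.5714, 1.4286
Σ(xᵢ − x̄)² = 1965.7143 ⇒ m₂ = 1965.7143/7 = 280.81633
Σ(xᵢ − x̄)³ = -57685.1020 ⇒ m₃ = -57685.1020/7 = -8240.72886
m₂^(3/2) = 280.81633^(1.5) = 4705.80071
g_1 = m₃ / m₂^(3/2) = -8240.72886 / 4705.80071 ≈ -1.7512

-1.7512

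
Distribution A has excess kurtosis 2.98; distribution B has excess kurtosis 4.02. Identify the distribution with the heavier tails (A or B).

Higher excess kurtosis ⇒ heavier tails relative to the normal distribution.
2.98 vs 4.02: the larger is 4.02, so B has heavier tails.

B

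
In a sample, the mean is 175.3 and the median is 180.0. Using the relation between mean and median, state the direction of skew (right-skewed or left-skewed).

mean − median = 175.3 − 180.0 = -4.7
mean < median ⇒ the longer tail is on the left ⇒ left-skewed (negatively skewed).

left-skewed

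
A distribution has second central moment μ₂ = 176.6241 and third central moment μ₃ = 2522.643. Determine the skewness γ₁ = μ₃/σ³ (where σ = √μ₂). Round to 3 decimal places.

σ = √μ₂ = √176.6241 = 13.29000
σ³ = μ₂^(3/2) = 2347.33429
γ₁ = μ₃/σ³ = 2522.643 / 2347.33429 ≈ 1.075

1.075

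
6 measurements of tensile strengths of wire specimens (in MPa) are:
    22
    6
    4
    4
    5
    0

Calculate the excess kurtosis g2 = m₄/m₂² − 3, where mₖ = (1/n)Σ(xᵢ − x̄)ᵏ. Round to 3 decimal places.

0.761

x̄ = 6.8333
Σ(xᵢ − x̄)² = 296.8333 ⇒ m₂ = 49.47222
Σ(xᵢ − x̄)⁴ = 55233.8194 ⇒ m₄ = 9205.63657
m₂² = 2447.50077
g2 = m₄/m₂² − 3 = 3.76124 − 3 ≈ 0.761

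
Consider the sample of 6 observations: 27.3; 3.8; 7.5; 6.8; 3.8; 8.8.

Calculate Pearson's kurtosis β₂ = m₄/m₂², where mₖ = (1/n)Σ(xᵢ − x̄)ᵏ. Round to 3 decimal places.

x̄ = 9.6667
Σ(xᵢ − x̄)² = 393.4333 ⇒ m₂ = 65.57222
Σ(xᵢ − x̄)⁴ = 99139.5294 ⇒ m₄ = 16523.25491
m₂² = 4299.71633
β₂ = m₄/m₂² = 16523.25491 / 4299.71633 ≈ 3.843

3.843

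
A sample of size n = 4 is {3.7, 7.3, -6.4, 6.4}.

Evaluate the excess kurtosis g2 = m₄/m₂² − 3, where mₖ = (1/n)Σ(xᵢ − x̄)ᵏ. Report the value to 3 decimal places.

x̄ = 2.7500
Σ(xᵢ − x̄)² = 118.6500 ⇒ m₂ = 29.66250
Σ(xᵢ − x̄)⁴ = 7616.3540 ⇒ m₄ = 1904.08851
m₂² = 879.86391
g2 = m₄/m₂² − 3 = 2.16407 − 3 ≈ -0.836

-0.836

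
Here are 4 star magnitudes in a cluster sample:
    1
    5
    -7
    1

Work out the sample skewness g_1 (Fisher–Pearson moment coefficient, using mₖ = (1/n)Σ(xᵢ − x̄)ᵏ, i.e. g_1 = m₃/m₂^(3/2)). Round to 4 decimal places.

x̄ = (1 + 5 - 7 + 1) / 4 = 0.0000
deviations (xᵢ − x̄): 1.0000, 5.0000, -7.0000, 1.0000
Σ(xᵢ − x̄)² = 76.0000 ⇒ m₂ = 76.0000/4 = 19.00000
Σ(xᵢ − x̄)³ = -216.0000 ⇒ m₃ = -216.0000/4 = -54.00000
m₂^(3/2) = 19.00000^(1.5) = 82.81908
g_1 = m₃ / m₂^(3/2) = -54.00000 / 82.81908 ≈ -0.6520

-0.6520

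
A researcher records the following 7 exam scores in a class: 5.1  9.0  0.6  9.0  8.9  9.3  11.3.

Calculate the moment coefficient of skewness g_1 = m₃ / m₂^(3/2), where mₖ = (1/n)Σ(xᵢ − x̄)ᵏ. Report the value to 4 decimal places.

-1.1468

x̄ = (5.1 + 9.0 + 0.6 + 9.0 + 8.9 + 9.3 + 11.3) / 7 = 7.6000
deviations (xᵢ − x̄): -2.5000, 1.4000, -7.0000, 1.4000, 1.3000, 1.7000, 3.7000
Σ(xᵢ − x̄)² = 77.4400 ⇒ m₂ = 77.4400/7 = 11.06286
Σ(xᵢ − x̄)³ = -295.3740 ⇒ m₃ = -295.3740/7 = -42.19629
m₂^(3/2) = 11.06286^(1.5) = 36.79603
g_1 = m₃ / m₂^(3/2) = -42.19629 / 36.79603 ≈ -1.1468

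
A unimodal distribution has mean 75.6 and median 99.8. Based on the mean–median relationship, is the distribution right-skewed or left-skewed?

mean − median = 75.6 − 99.8 = -24.2
mean < median ⇒ the longer tail is on the left ⇒ left-skewed (negatively skewed).

left-skewed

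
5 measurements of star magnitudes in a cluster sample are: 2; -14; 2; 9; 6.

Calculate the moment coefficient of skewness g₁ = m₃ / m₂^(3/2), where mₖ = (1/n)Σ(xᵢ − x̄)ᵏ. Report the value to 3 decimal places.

x̄ = (2 - 14 + 2 + 9 + 6) / 5 = 1.0000
deviations (xᵢ − x̄): 1.0000, -15.0000, 1.0000, 8.0000, 5.0000
Σ(xᵢ − x̄)² = 316.0000 ⇒ m₂ = 316.0000/5 = 63.20000
Σ(xᵢ − x̄)³ = -2736.0000 ⇒ m₃ = -2736.0000/5 = -547.20000
m₂^(3/2) = 63.20000^(1.5) = 502.43006
g₁ = m₃ / m₂^(3/2) = -547.20000 / 502.43006 ≈ -1.089

-1.089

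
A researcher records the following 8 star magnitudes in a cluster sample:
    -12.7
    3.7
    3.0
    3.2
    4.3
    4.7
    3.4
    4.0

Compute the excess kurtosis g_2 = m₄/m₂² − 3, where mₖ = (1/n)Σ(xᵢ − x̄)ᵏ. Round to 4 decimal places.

3.0361

x̄ = 1.7000
Σ(xᵢ − x̄)² = 239.2400 ⇒ m₂ = 29.90500
Σ(xᵢ − x̄)⁴ = 43185.1220 ⇒ m₄ = 5398.14025
m₂² = 894.30902
g_2 = m₄/m₂² − 3 = 6.03610 − 3 ≈ 3.0361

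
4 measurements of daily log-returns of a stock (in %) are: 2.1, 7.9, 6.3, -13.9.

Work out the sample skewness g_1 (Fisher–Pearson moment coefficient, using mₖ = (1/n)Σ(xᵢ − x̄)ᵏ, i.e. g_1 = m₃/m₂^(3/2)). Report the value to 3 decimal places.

x̄ = (2.1 + 7.9 + 6.3 - 13.9) / 4 = 0.6000
deviations (xᵢ − x̄): 1.5000, 7.3000, 5.7000, -14.5000
Σ(xᵢ − x̄)² = 298.2800 ⇒ m₂ = 298.2800/4 = 74.57000
Σ(xᵢ − x̄)³ = -2471.0400 ⇒ m₃ = -2471.0400/4 = -617.76000
m₂^(3/2) = 74.57000^(1.5) = 643.94120
g_1 = m₃ / m₂^(3/2) = -617.76000 / 643.94120 ≈ -0.959

-0.959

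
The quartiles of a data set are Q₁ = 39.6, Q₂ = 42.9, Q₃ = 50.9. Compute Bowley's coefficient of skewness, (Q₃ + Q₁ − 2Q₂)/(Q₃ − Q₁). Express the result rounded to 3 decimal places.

numerator: Q₃ + Q₁ − 2Q₂ = 50.9 + 39.6 − 2×42.9 = 4.7000
denominator: Q₃ − Q₁ = 50.9 − 39.6 = 11.3000
Bowley skewness = 4.7000 / 11.3000 ≈ 0.416

0.416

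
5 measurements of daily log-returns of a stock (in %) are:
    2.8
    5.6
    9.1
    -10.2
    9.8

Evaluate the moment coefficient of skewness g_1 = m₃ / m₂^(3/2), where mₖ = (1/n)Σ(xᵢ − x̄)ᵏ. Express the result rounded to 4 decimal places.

x̄ = (2.8 + 5.6 + 9.1 - 10.2 + 9.8) / 5 = 3.4200
deviations (xᵢ − x̄): -0.6200, 2.1800, 5.6800, -13.6200, 6.3800
Σ(xᵢ − x̄)² = 263.6080 ⇒ m₂ = 263.6080/5 = 52.72160
Σ(xᵢ − x̄)³ = -2073.5035 ⇒ m₃ = -2073.5035/5 = -414.70070
m₂^(3/2) = 52.72160^(1.5) = 382.80965
g_1 = m₃ / m₂^(3/2) = -414.70070 / 382.80965 ≈ -1.0833

-1.0833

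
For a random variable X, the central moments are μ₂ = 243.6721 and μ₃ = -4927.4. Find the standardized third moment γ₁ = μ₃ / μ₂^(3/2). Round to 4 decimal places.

-1.2954

σ = √μ₂ = √243.6721 = 15.61000
σ³ = μ₂^(3/2) = 3803.72148
γ₁ = μ₃/σ³ = -4927.4 / 3803.72148 ≈ -1.2954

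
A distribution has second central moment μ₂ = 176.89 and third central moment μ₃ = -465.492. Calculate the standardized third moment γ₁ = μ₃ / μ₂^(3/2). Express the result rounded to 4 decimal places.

-0.1979

σ = √μ₂ = √176.89 = 13.30000
σ³ = μ₂^(3/2) = 2352.63700
γ₁ = μ₃/σ³ = -465.492 / 2352.63700 ≈ -0.1979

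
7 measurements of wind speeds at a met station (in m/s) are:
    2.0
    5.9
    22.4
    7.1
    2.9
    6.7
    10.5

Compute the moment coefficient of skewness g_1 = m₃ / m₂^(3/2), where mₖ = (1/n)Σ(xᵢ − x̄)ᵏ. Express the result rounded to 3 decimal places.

1.372

x̄ = (2.0 + 5.9 + 22.4 + 7.1 + 2.9 + 6.7 + 10.5) / 7 = 8.2143
deviations (xᵢ − x̄): -6.2143, -2.3143, 14.1857, -1.1143, -5.3143, -1.5143, 2.2857
Σ(xᵢ − x̄)² = 282.2086 ⇒ m₂ = 282.2086/7 = 40.31551
Σ(xᵢ − x̄)³ = 2459.2823 ⇒ m₃ = 2459.2823/7 = 351.32605
m₂^(3/2) = 40.31551^(1.5) = 255.98130
g_1 = m₃ / m₂^(3/2) = 351.32605 / 255.98130 ≈ 1.372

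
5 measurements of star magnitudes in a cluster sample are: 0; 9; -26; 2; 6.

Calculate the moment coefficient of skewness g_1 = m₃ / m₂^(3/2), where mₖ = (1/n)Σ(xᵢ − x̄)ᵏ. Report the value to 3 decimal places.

x̄ = (0 + 9 - 26 + 2 + 6) / 5 = -1.8000
deviations (xᵢ − x̄): 1.8000, 10.8000, -24.2000, 3.8000, 7.8000
Σ(xᵢ − x̄)² = 780.8000 ⇒ m₂ = 780.8000/5 = 156.16000
Σ(xᵢ − x̄)³ = -12377.5200 ⇒ m₃ = -12377.5200/5 = -2475.50400
m₂^(3/2) = 156.16000^(1.5) = 1951.43774
g_1 = m₃ / m₂^(3/2) = -2475.50400 / 1951.43774 ≈ -1.269

-1.269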